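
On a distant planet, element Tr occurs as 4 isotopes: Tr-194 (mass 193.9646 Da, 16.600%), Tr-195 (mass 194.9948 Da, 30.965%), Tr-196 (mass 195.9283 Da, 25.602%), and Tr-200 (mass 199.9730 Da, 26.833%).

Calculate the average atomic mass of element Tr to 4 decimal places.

196.3986 Da

Ar = Σ fᵢ·mᵢ = 0.16600 × 193.9646 + 0.30965 × 194.9948 + 0.25602 × 195.9283 + 0.26833 × 199.9730
= 32.19812 + 60.38014 + 50.16156 + 53.65876 = 196.39858 Da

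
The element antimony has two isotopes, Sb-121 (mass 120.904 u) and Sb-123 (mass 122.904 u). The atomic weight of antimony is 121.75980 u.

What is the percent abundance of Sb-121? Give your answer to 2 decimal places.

Writing the weighted mean with unknown fraction x of Sb-121:
120.904·x + 122.904·(1 − x) = 121.75980
(120.904 − 122.904)·x = 121.75980 − 122.904
x = -1.14420 / -2.000 = 0.57210 → 57.21% Sb-121, 42.79% Sb-123.

57.21%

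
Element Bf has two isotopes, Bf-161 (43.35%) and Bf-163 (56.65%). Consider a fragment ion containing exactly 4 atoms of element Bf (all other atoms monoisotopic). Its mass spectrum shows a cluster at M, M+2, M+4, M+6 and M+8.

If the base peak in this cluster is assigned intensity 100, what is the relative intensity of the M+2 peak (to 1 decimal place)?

Term probabilities: M 0.0353, M+2 0.1846, M+4 0.3619, M+6 0.3152, M+8 0.1030. Base peak = M+4.
P(M+4) = C(4,2) × 0.4335^2 × 0.5665^2 = 6 × 0.18792225 × 0.32092225 = 0.361851 (base)
P(M+2) = C(4,1) × 0.4335^3 × 0.5665^1 = 4 × 0.0814643 × 0.5665 = 0.184598
Relative intensity = 0.184598 / 0.361851 × 100 = 51.0

51.0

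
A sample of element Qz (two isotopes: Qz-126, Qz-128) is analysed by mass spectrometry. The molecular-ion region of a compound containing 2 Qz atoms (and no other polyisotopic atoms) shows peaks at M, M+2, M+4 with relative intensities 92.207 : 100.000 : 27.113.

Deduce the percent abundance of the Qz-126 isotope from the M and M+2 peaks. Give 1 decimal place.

Write p for the Qz-126 fraction. I(M+2)/I(M) = [C(2,1)·p^1·(1−p)] / p^2 = 2·(1−p)/p = 100.000/92.207 = 1.0845
(1−p)/p = 1.0845/2 = 0.5423  ⇒  p = 1/(1 + 0.5423) = 0.6484
Qz-126: 64.8%, Qz-128: 35.2%.

64.8%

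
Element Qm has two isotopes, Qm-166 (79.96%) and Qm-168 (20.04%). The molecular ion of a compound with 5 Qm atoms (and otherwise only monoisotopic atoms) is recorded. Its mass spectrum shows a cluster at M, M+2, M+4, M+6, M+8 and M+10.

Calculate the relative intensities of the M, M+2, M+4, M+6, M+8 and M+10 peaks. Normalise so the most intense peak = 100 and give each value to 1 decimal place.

79.8 : 100.0 : 50.1 : 12.6 : 1.6 : 0.1

The 5 Qm atoms are independent, so intensities follow the terms of (0.7996 + 0.2004)^5.
P(M) = 0.7996^5 = 0.326862
P(M+2) = 5 × 0.7996^4 × 0.2004^1 = 0.409599
P(M+4) = 10 × 0.7996^3 × 0.2004^2 = 0.205312
P(M+6) = 10 × 0.7996^2 × 0.2004^3 = 0.051456
P(M+8) = 5 × 0.7996^1 × 0.2004^4 = 0.006448
P(M+10) = 0.2004^5 = 0.000323
The M+2 peak is largest (0.409599); scaling to 100 gives 79.8 : 100.0 : 50.1 : 12.6 : 1.6 : 0.1.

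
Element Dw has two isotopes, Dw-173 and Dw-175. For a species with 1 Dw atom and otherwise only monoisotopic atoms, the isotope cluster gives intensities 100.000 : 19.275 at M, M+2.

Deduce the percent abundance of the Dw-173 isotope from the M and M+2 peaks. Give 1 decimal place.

83.8%

Let p = fractional abundance of Dw-173. I(M+2)/I(M) = [C(1,1)·p^0·(1−p)] / p^1 = 1·(1−p)/p = 19.275/100.000 = 0.1927
(1−p)/p = 0.1927/1 = 0.1927  ⇒  p = 1/(1 + 0.1927) = 0.8384
Dw-173: 83.8%, Dw-175: 16.2%.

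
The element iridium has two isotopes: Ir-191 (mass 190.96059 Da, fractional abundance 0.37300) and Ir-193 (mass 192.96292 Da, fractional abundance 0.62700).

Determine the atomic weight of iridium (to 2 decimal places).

192.22 Da

The abundance-weighted mean is 0.37300 × 190.96059 + 0.62700 × 192.96292
= 71.228300 + 120.987751 = 192.216051 Da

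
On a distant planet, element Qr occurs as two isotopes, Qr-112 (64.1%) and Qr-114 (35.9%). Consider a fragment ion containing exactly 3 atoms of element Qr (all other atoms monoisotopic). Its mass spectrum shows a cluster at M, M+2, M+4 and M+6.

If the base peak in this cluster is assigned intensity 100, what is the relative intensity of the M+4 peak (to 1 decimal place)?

56.0

(0.641 + 0.359)^3 gives M 0.2634, M+2 0.4425, M+4 0.2478, M+6 0.0463; the largest is M+2.
P(M+2) = C(3,1) × 0.641^2 × 0.359^1 = 3 × 0.410881 × 0.3590 = 0.442519 (base)
P(M+4) = C(3,2) × 0.641^1 × 0.359^2 = 3 × 0.6410 × 0.128881 = 0.247838
Relative intensity = 0.247838 / 0.442519 × 100 = 56.0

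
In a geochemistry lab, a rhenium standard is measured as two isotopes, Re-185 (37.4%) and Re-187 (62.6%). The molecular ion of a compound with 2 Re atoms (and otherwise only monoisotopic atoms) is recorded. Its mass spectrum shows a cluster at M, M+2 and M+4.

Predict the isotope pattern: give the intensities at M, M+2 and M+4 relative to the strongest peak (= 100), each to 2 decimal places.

29.87 : 100.00 : 83.69

The 2 Re atoms are independent, so intensities follow the terms of (0.374 + 0.626)^2.
P(M) = 0.374^2 = 0.139876
P(M+2) = 2 × 0.374^1 × 0.626^1 = 0.468248
P(M+4) = 0.626^2 = 0.391876
The M+2 peak is largest (0.468248); scaling to 100 gives 29.87 : 100.00 : 83.69.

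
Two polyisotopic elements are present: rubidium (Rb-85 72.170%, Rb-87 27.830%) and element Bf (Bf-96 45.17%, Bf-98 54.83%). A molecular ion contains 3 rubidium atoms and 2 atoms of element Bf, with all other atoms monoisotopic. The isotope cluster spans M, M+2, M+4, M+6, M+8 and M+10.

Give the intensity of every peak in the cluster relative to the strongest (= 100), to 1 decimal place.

Rubidium pattern (n=3): 0.37589809 : 0.43485841 : 0.16768892 : 0.02155458
Element Bf pattern (n=2): 0.20403289 : 0.49533422 : 0.30063289
Convolve the two distributions (both contribute in 2-u steps):
  M: 0.37589809×0.20403289 = 0.076696
  M+2: 0.37589809×0.49533422 + 0.43485841×0.20403289 = 0.274921
  M+4: 0.37589809×0.30063289 + 0.43485841×0.49533422 + 0.16768892×0.20403289 = 0.362622
  M+6: 0.43485841×0.30063289 + 0.16768892×0.49533422 + 0.02155458×0.20403289 = 0.218193
  M+8: 0.16768892×0.30063289 + 0.02155458×0.49533422 = 0.061090
  M+10: 0.02155458×0.30063289 = 0.006480
Scale to base peak (0.362622) = 100: 21.2 : 75.8 : 100.0 : 60.2 : 16.8 : 1.8

21.2 : 75.8 : 100.0 : 60.2 : 16.8 : 1.8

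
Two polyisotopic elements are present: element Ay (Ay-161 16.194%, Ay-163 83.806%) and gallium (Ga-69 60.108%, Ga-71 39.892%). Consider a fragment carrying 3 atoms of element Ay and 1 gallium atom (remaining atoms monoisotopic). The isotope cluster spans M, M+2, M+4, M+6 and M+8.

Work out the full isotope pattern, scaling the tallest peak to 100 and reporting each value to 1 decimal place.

Element Ay pattern (n=3): 0.00424681 : 0.06593327 : 0.34121304 : 0.58860688
Gallium pattern (n=1): 0.60108 : 0.39892
Convolve the two distributions (both contribute in 2-u steps):
  M: 0.00424681×0.60108 = 0.002553
  M+2: 0.00424681×0.39892 + 0.06593327×0.60108 = 0.041325
  M+4: 0.06593327×0.39892 + 0.34121304×0.60108 = 0.231398
  M+6: 0.34121304×0.39892 + 0.58860688×0.60108 = 0.489917
  M+8: 0.58860688×0.39892 = 0.234807
Scale to base peak (0.489917) = 100: 0.5 : 8.4 : 47.2 : 100.0 : 47.9

0.5 : 8.4 : 47.2 : 100.0 : 47.9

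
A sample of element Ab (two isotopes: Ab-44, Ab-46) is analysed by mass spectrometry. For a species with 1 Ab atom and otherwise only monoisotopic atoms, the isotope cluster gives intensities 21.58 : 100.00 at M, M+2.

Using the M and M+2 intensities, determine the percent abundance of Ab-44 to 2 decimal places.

17.75%

Let p = fractional abundance of Ab-44. I(M+2)/I(M) = [C(1,1)·p^0·(1−p)] / p^1 = 1·(1−p)/p = 100.00/21.58 = 4.6339
(1−p)/p = 4.6339/1 = 4.6339  ⇒  p = 1/(1 + 4.6339) = 0.1775
Ab-44: 17.75%, Ab-46: 82.25%.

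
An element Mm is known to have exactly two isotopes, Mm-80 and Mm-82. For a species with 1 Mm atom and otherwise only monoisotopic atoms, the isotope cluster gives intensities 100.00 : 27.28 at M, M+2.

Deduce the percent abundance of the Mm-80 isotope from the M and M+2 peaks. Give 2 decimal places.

78.57%

Write p for the Mm-80 fraction. I(M+2)/I(M) = [C(1,1)·p^0·(1−p)] / p^1 = 1·(1−p)/p = 27.28/100.00 = 0.2728
(1−p)/p = 0.2728/1 = 0.2728  ⇒  p = 1/(1 + 0.2728) = 0.7857
Mm-80: 78.57%, Mm-82: 21.43%.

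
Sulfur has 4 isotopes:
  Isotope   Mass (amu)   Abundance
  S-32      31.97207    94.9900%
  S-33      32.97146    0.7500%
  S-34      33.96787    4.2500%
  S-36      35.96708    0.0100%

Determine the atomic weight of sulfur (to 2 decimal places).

Weight each isotope mass by its fractional abundance: 0.949900 × 31.97207 + 0.007500 × 32.97146 + 0.042500 × 33.96787 + 0.000100 × 35.96708
= 30.370269 + 0.247286 + 1.443634 + 0.003597 = 32.064786 amu

32.06 amu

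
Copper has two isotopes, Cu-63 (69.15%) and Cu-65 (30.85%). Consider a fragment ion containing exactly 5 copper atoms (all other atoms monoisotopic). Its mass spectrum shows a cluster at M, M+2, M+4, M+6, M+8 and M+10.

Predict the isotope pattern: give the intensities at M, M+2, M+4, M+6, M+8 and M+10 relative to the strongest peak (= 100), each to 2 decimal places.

44.83 : 100.00 : 89.23 : 39.81 : 8.88 : 0.79

Expanding (0.6915 + 0.3085)^5:
P(M) = 0.6915^5 = 0.158111
P(M+2) = 5 × 0.6915^4 × 0.3085^1 = 0.352691
P(M+4) = 10 × 0.6915^3 × 0.3085^2 = 0.314693
P(M+6) = 10 × 0.6915^2 × 0.3085^3 = 0.140394
P(M+8) = 5 × 0.6915^1 × 0.3085^4 = 0.031317
P(M+10) = 0.3085^5 = 0.002794
The M+2 peak is largest (0.352691); scaling to 100 gives 44.83 : 100.00 : 89.23 : 39.81 : 8.88 : 0.79.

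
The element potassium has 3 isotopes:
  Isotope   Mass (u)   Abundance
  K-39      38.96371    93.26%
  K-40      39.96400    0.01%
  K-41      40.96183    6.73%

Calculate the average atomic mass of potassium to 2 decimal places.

39.10 u

Weight each isotope mass by its fractional abundance: 0.9326 × 38.96371 + 0.0001 × 39.96400 + 0.0673 × 40.96183
= 36.337556 + 0.003996 + 2.756731 = 39.098283 u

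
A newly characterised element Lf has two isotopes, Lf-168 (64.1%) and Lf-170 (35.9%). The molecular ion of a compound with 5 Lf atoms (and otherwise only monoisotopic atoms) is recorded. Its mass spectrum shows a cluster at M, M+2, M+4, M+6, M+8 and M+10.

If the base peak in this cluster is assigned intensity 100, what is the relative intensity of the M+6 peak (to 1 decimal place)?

(0.641 + 0.359)^5 gives M 0.1082, M+2 0.3030, M+4 0.3394, M+6 0.1901, M+8 0.0532, M+10 0.0060; the largest is M+4.
P(M+4) = C(5,2) × 0.641^3 × 0.359^2 = 10 × 0.26337472 × 0.128881 = 0.339440 (base)
P(M+6) = C(5,3) × 0.641^2 × 0.359^3 = 10 × 0.410881 × 0.04626828 = 0.190108
Relative intensity = 0.190108 / 0.339440 × 100 = 56.0

56.0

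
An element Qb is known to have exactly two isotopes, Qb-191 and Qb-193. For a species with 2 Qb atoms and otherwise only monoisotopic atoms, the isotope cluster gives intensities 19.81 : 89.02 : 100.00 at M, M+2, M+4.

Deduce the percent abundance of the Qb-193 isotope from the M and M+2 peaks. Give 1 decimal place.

Let p = fractional abundance of Qb-191. I(M+2)/I(M) = [C(2,1)·p^1·(1−p)] / p^2 = 2·(1−p)/p = 89.02/19.81 = 4.4937
(1−p)/p = 4.4937/2 = 2.2468  ⇒  p = 1/(1 + 2.2468) = 0.3080
Qb-191: 30.8%, Qb-193: 69.2%.

69.2%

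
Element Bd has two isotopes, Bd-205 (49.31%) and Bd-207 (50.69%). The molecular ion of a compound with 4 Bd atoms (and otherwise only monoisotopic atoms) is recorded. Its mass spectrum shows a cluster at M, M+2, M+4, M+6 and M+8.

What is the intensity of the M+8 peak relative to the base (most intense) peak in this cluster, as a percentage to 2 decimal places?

17.61%

Binomial terms of (0.4931 + 0.5069)^4: M 0.0591, M+2 0.2431, M+4 0.3749, M+6 0.2569, M+8 0.0660 → M+4 is the base peak.
P(M+4) = C(4,2) × 0.4931^2 × 0.5069^2 = 6 × 0.24314761 × 0.25694761 = 0.374857 (base)
P(M+8) = C(4,4) × 0.4931^0 × 0.5069^4 = 1 × 1.0000 × 0.06602207 = 0.066022
Relative intensity = 0.066022 / 0.374857 × 100 = 17.61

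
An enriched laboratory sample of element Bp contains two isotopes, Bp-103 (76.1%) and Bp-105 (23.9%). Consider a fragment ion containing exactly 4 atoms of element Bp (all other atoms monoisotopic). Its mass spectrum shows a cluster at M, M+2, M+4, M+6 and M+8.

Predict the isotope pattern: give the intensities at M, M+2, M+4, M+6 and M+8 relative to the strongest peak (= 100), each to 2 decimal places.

79.60 : 100.00 : 47.11 : 9.86 : 0.77

Each Bp atom is independently Bp-103 (p = 0.761) or Bp-105 (q = 0.239); the cluster is the binomial expansion (p + q)^4.
P(M) = 0.761^4 = 0.335381
P(M+2) = 4 × 0.761^3 × 0.239^1 = 0.421320
P(M+4) = 6 × 0.761^2 × 0.239^2 = 0.198480
P(M+6) = 4 × 0.761^1 × 0.239^3 = 0.041556
P(M+8) = 0.239^4 = 0.003263
The M+2 peak is largest (0.421320); scaling to 100 gives 79.60 : 100.00 : 47.11 : 9.86 : 0.77.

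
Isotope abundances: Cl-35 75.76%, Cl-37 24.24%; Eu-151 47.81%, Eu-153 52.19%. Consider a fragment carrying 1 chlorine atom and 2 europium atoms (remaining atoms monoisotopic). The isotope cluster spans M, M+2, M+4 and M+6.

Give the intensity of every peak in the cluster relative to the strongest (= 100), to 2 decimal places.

Chlorine pattern (n=1): 0.7576 : 0.2424
Europium pattern (n=2): 0.22857961 : 0.49904078 : 0.27237961
Convolve the two distributions (both contribute in 2-u steps):
  M: 0.7576×0.22857961 = 0.173172
  M+2: 0.7576×0.49904078 + 0.2424×0.22857961 = 0.433481
  M+4: 0.7576×0.27237961 + 0.2424×0.49904078 = 0.327322
  M+6: 0.2424×0.27237961 = 0.066025
Scale to base peak (0.433481) = 100: 39.95 : 100.00 : 75.51 : 15.23

39.95 : 100.00 : 75.51 : 15.23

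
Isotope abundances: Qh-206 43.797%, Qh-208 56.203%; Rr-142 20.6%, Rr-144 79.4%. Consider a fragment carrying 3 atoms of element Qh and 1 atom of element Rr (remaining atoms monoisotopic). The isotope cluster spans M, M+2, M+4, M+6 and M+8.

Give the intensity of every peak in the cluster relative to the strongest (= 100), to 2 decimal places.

Element Qh pattern (n=3): 0.08401041 : 0.32342194 : 0.4150349 : 0.17753276
Element Rr pattern (n=1): 0.2060 : 0.7940
Convolve the two distributions (both contribute in 2-u steps):
  M: 0.08401041×0.2060 = 0.017306
  M+2: 0.08401041×0.7940 + 0.32342194×0.2060 = 0.133329
  M+4: 0.32342194×0.7940 + 0.4150349×0.2060 = 0.342294
  M+6: 0.4150349×0.7940 + 0.17753276×0.2060 = 0.366109
  M+8: 0.17753276×0.7940 = 0.140961
Scale to base peak (0.366109) = 100: 4.73 : 36.42 : 93.50 : 100.00 : 38.50

4.73 : 36.42 : 93.50 : 100.00 : 38.50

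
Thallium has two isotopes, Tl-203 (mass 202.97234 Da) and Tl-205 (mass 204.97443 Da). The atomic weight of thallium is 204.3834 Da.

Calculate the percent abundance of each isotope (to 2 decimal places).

Let x be the fractional abundance of Tl-203; then Tl-205 has abundance 1 − x.
202.97234·x + 204.97443·(1 − x) = 204.3834
(202.97234 − 204.97443)·x = 204.3834 − 204.97443
x = -0.59103 / -2.00209 = 0.29521 → 29.52% Tl-203, 70.48% Tl-205.

Tl-203: 29.52%, Tl-205: 70.48%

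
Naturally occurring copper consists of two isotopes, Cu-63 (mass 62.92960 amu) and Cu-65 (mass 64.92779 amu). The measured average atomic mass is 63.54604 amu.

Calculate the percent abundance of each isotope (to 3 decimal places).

Writing the weighted mean with unknown fraction x of Cu-63:
62.92960·x + 64.92779·(1 − x) = 63.54604
(62.92960 − 64.92779)·x = 63.54604 − 64.92779
x = -1.38175 / -1.99819 = 0.69150 → 69.150% Cu-63, 30.850% Cu-65.

Cu-63: 69.150%, Cu-65: 30.850%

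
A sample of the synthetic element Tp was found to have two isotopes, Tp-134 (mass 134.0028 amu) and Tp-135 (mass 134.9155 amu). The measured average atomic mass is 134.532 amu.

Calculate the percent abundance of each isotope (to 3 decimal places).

Writing the weighted mean with unknown fraction x of Tp-134:
134.0028·x + 134.9155·(1 − x) = 134.532
(134.0028 − 134.9155)·x = 134.532 − 134.9155
x = -0.3835 / -0.9127 = 0.42018 → 42.018% Tp-134, 57.982% Tp-135.

Tp-134: 42.018%, Tp-135: 57.982%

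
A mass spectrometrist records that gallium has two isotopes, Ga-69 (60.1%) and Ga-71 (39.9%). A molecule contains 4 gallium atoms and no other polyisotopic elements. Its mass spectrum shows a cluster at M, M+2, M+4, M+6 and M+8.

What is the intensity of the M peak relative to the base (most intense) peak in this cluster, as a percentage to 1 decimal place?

37.7%

Binomial terms of (0.601 + 0.399)^4: M 0.1305, M+2 0.3465, M+4 0.3450, M+6 0.1527, M+8 0.0253 → M+2 is the base peak.
P(M+2) = C(4,1) × 0.601^3 × 0.399^1 = 4 × 0.2170818 × 0.3990 = 0.346463 (base)
P(M) = C(4,0) × 0.601^4 × 0.399^0 = 1 × 0.13046616 × 1.0000 = 0.130466
Relative intensity = 0.130466 / 0.346463 × 100 = 37.7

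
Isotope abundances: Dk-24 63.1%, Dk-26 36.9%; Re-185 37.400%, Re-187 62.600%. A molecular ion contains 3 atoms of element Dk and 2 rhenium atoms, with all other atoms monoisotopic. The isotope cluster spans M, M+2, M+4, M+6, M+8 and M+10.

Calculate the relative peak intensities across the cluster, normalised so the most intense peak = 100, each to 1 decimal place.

10.3 : 52.6 : 100.0 : 88.1 : 36.5 : 5.8

Element Dk pattern (n=3): 0.25123959 : 0.44076423 : 0.25775277 : 0.05024341
Rhenium pattern (n=2): 0.139876 : 0.468248 : 0.391876
Convolve the two distributions (both contribute in 2-u steps):
  M: 0.25123959×0.139876 = 0.035142
  M+2: 0.25123959×0.468248 + 0.44076423×0.139876 = 0.179295
  M+4: 0.25123959×0.391876 + 0.44076423×0.468248 + 0.25775277×0.139876 = 0.340895
  M+6: 0.44076423×0.391876 + 0.25775277×0.468248 + 0.05024341×0.139876 = 0.300445
  M+8: 0.25775277×0.391876 + 0.05024341×0.468248 = 0.124534
  M+10: 0.05024341×0.391876 = 0.019689
Scale to base peak (0.340895) = 100: 10.3 : 52.6 : 100.0 : 88.1 : 36.5 : 5.8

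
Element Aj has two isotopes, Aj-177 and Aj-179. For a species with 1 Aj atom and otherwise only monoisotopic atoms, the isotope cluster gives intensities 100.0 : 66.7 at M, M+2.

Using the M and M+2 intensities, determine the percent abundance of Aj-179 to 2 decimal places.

If p is the fraction of Aj that is Aj-177, then I(M+2)/I(M) = [C(1,1)·p^0·(1−p)] / p^1 = 1·(1−p)/p = 66.7/100.0 = 0.6670
(1−p)/p = 0.6670/1 = 0.6670  ⇒  p = 1/(1 + 0.6670) = 0.5999
Aj-177: 59.99%, Aj-179: 40.01%.

40.01%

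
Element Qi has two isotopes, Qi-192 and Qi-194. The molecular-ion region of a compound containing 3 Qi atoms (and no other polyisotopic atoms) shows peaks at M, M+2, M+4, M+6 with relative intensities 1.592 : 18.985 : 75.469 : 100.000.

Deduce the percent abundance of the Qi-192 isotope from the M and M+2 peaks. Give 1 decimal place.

20.1%

Let p = fractional abundance of Qi-192. I(M+2)/I(M) = [C(3,1)·p^2·(1−p)] / p^3 = 3·(1−p)/p = 18.985/1.592 = 11.9253
(1−p)/p = 11.9253/3 = 3.9751  ⇒  p = 1/(1 + 3.9751) = 0.2010
Qi-192: 20.1%, Qi-194: 79.9%.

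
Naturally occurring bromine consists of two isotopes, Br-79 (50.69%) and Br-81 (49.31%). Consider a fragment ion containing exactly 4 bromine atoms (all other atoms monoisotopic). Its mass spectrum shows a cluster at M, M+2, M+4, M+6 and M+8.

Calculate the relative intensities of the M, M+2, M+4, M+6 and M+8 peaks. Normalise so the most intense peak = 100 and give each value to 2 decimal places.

17.61 : 68.53 : 100.00 : 64.85 : 15.77

Each Br atom is independently Br-79 (p = 0.5069) or Br-81 (q = 0.4931); the cluster is the binomial expansion (p + q)^4.
P(M) = 0.5069^4 = 0.066022
P(M+2) = 4 × 0.5069^3 × 0.4931^1 = 0.256899
P(M+4) = 6 × 0.5069^2 × 0.4931^2 = 0.374857
P(M+6) = 4 × 0.5069^1 × 0.4931^3 = 0.243101
P(M+8) = 0.4931^4 = 0.059121
The M+4 peak is largest (0.374857); scaling to 100 gives 17.61 : 68.53 : 100.00 : 64.85 : 15.77.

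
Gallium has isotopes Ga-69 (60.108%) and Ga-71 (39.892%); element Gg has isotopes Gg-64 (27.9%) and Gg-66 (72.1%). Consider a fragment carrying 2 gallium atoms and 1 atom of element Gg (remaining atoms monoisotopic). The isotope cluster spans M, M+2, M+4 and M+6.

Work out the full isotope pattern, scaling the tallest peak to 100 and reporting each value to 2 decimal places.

Gallium pattern (n=2): 0.36129717 : 0.47956567 : 0.15913717
Element Gg pattern (n=1): 0.2790 : 0.7210
Convolve the two distributions (both contribute in 2-u steps):
  M: 0.36129717×0.2790 = 0.100802
  M+2: 0.36129717×0.7210 + 0.47956567×0.2790 = 0.394294
  M+4: 0.47956567×0.7210 + 0.15913717×0.2790 = 0.390166
  M+6: 0.15913717×0.7210 = 0.114738
Scale to base peak (0.394294) = 100: 25.57 : 100.00 : 98.95 : 29.10

25.57 : 100.00 : 98.95 : 29.10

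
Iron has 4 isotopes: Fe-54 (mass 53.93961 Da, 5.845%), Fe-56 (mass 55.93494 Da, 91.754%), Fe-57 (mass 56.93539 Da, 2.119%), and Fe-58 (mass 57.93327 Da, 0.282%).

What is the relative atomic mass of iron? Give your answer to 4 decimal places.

Average mass = Σ (abundance × isotope mass) = 0.05845 × 53.93961 + 0.91754 × 55.93494 + 0.02119 × 56.93539 + 0.00282 × 57.93327
= 3.152770 + 51.322545 + 1.206461 + 0.163372 = 55.845148 Da

55.8451 Da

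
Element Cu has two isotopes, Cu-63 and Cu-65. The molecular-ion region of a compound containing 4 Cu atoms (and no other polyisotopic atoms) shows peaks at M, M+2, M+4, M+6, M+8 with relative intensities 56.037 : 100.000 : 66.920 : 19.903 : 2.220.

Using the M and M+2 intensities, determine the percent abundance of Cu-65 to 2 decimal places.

Let p = fractional abundance of Cu-63. I(M+2)/I(M) = [C(4,1)·p^3·(1−p)] / p^4 = 4·(1−p)/p = 100.000/56.037 = 1.7845
(1−p)/p = 1.7845/4 = 0.4461  ⇒  p = 1/(1 + 0.4461) = 0.6915
Cu-63: 69.15%, Cu-65: 30.85%.

30.85%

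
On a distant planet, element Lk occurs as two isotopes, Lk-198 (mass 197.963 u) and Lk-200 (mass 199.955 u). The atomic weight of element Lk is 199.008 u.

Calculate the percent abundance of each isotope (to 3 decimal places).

Lk-198: 47.540%, Lk-200: 52.460%

Writing the weighted mean with unknown fraction x of Lk-198:
197.963·x + 199.955·(1 − x) = 199.008
(197.963 − 199.955)·x = 199.008 − 199.955
x = -0.947 / -1.992 = 0.47540 → 47.540% Lk-198, 52.460% Lk-200.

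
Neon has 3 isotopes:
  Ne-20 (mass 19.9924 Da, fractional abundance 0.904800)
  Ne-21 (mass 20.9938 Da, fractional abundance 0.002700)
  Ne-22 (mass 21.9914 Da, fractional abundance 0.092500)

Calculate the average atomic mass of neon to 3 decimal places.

Ar = Σ fᵢ·mᵢ = 0.904800 × 19.9924 + 0.002700 × 20.9938 + 0.092500 × 21.9914
= 18.08912 + 0.05668 + 2.03420 = 20.18000 Da

20.180 Da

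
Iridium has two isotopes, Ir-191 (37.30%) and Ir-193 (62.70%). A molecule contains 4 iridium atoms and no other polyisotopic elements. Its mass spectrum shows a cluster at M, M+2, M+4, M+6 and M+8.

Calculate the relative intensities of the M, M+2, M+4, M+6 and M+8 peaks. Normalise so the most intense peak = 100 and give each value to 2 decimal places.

5.26 : 35.39 : 89.23 : 100.00 : 42.02

Expanding (0.3730 + 0.6270)^4:
P(M) = 0.3730^4 = 0.019357
P(M+2) = 4 × 0.3730^3 × 0.6270^1 = 0.130153
P(M+4) = 6 × 0.3730^2 × 0.6270^2 = 0.328174
P(M+6) = 4 × 0.3730^1 × 0.6270^3 = 0.367766
P(M+8) = 0.6270^4 = 0.154550
The M+6 peak is largest (0.367766); scaling to 100 gives 5.26 : 35.39 : 89.23 : 100.00 : 42.02.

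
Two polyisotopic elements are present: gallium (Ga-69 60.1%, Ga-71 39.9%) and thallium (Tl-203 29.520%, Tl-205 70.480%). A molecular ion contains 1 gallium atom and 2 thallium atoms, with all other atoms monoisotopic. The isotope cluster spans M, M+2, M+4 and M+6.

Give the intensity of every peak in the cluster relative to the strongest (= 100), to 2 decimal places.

11.27 : 61.32 : 100.00 : 42.66

Gallium pattern (n=1): 0.6010 : 0.3990
Thallium pattern (n=2): 0.08714304 : 0.41611392 : 0.49674304
Convolve the two distributions (both contribute in 2-u steps):
  M: 0.6010×0.08714304 = 0.052373
  M+2: 0.6010×0.41611392 + 0.3990×0.08714304 = 0.284855
  M+4: 0.6010×0.49674304 + 0.3990×0.41611392 = 0.464572
  M+6: 0.3990×0.49674304 = 0.198200
Scale to base peak (0.464572) = 100: 11.27 : 61.32 : 100.00 : 42.66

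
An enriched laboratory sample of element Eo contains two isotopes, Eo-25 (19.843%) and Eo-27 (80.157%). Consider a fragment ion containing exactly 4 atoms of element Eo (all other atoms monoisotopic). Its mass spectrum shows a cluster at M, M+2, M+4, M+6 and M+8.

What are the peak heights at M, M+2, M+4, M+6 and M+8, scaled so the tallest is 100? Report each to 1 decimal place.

The 4 Eo atoms are independent, so intensities follow the terms of (0.19843 + 0.80157)^4.
P(M) = 0.19843^4 = 0.001550
P(M+2) = 4 × 0.19843^3 × 0.80157^1 = 0.025051
P(M+4) = 6 × 0.19843^2 × 0.80157^2 = 0.151792
P(M+6) = 4 × 0.19843^1 × 0.80157^3 = 0.408782
P(M+8) = 0.80157^4 = 0.412825
The M+8 peak is largest (0.412825); scaling to 100 gives 0.4 : 6.1 : 36.8 : 99.0 : 100.0.

0.4 : 6.1 : 36.8 : 99.0 : 100.0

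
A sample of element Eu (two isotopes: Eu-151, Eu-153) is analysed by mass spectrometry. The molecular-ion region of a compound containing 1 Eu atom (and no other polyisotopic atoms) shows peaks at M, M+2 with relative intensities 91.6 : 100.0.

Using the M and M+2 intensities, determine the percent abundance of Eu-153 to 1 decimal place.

52.2%

Write p for the Eu-151 fraction. I(M+2)/I(M) = [C(1,1)·p^0·(1−p)] / p^1 = 1·(1−p)/p = 100.0/91.6 = 1.0917
(1−p)/p = 1.0917/1 = 1.0917  ⇒  p = 1/(1 + 1.0917) = 0.4781
Eu-151: 47.8%, Eu-153: 52.2%.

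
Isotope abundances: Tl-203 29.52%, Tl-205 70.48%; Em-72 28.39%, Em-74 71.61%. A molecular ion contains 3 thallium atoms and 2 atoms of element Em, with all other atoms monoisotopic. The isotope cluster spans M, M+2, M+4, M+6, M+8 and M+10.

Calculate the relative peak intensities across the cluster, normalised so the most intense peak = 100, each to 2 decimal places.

Thallium pattern (n=3): 0.02572463 : 0.18425524 : 0.43991564 : 0.35010449
Element Em pattern (n=2): 0.08059921 : 0.40660158 : 0.51279921
Convolve the two distributions (both contribute in 2-u steps):
  M: 0.02572463×0.08059921 = 0.002073
  M+2: 0.02572463×0.40660158 + 0.18425524×0.08059921 = 0.025311
  M+4: 0.02572463×0.51279921 + 0.18425524×0.40660158 + 0.43991564×0.08059921 = 0.123567
  M+6: 0.18425524×0.51279921 + 0.43991564×0.40660158 + 0.35010449×0.08059921 = 0.301574
  M+8: 0.43991564×0.51279921 + 0.35010449×0.40660158 = 0.367941
  M+10: 0.35010449×0.51279921 = 0.179533
Scale to base peak (0.367941) = 100: 0.56 : 6.88 : 33.58 : 81.96 : 100.00 : 48.79

0.56 : 6.88 : 33.58 : 81.96 : 100.00 : 48.79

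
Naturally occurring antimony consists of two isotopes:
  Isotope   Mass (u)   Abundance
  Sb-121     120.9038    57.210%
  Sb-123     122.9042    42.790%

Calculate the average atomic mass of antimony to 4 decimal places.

121.7598 u

Weight each isotope mass by its fractional abundance: 0.57210 × 120.9038 + 0.42790 × 122.9042
= 69.16906 + 52.59071 = 121.75977 u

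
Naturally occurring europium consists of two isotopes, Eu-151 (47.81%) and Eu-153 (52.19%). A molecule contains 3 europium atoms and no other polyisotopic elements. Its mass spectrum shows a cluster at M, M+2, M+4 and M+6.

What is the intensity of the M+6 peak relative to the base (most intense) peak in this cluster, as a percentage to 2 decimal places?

(0.4781 + 0.5219)^3 gives M 0.1093, M+2 0.3579, M+4 0.3907, M+6 0.1422; the largest is M+4.
P(M+4) = C(3,2) × 0.4781^1 × 0.5219^2 = 3 × 0.4781 × 0.27237961 = 0.390674 (base)
P(M+6) = C(3,3) × 0.4781^0 × 0.5219^3 = 1 × 1.0000 × 0.14215492 = 0.142155
Relative intensity = 0.142155 / 0.390674 × 100 = 36.39

36.39%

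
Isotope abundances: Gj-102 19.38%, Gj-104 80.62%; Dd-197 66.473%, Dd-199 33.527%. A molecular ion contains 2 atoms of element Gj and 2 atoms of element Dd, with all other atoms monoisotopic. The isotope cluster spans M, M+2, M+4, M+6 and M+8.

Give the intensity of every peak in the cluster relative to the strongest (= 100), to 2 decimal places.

3.85 : 35.95 : 100.00 : 75.42 : 16.96

Element Gj pattern (n=2): 0.03755844 : 0.31248312 : 0.64995844
Element Dd pattern (n=2): 0.44186597 : 0.44572805 : 0.11240597
Convolve the two distributions (both contribute in 2-u steps):
  M: 0.03755844×0.44186597 = 0.016596
  M+2: 0.03755844×0.44572805 + 0.31248312×0.44186597 = 0.154817
  M+4: 0.03755844×0.11240597 + 0.31248312×0.44572805 + 0.64995844×0.44186597 = 0.430699
  M+6: 0.31248312×0.11240597 + 0.64995844×0.44572805 = 0.324830
  M+8: 0.64995844×0.11240597 = 0.073059
Scale to base peak (0.430699) = 100: 3.85 : 35.95 : 100.00 : 75.42 : 16.96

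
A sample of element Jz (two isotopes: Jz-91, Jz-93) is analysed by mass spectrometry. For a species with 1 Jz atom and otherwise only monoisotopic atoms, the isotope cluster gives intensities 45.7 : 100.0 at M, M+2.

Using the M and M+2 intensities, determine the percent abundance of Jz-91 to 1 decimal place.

Let p = fractional abundance of Jz-91. I(M+2)/I(M) = [C(1,1)·p^0·(1−p)] / p^1 = 1·(1−p)/p = 100.0/45.7 = 2.1882
(1−p)/p = 2.1882/1 = 2.1882  ⇒  p = 1/(1 + 2.1882) = 0.3137
Jz-91: 31.4%, Jz-93: 68.6%.

31.4%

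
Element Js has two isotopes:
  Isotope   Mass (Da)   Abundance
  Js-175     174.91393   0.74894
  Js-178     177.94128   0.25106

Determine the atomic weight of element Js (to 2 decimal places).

175.67 Da

Weight each isotope mass by its fractional abundance: 0.74894 × 174.91393 + 0.25106 × 177.94128
= 131.000039 + 44.673938 = 175.673977 Da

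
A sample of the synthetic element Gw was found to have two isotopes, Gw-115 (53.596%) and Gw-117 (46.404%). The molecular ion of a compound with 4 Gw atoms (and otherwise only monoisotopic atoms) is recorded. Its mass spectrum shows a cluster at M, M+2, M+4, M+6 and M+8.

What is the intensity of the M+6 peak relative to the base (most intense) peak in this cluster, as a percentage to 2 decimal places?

Term probabilities: M 0.0825, M+2 0.2858, M+4 0.3711, M+6 0.2142, M+8 0.0464. Base peak = M+4.
P(M+4) = C(4,2) × 0.53596^2 × 0.46404^2 = 6 × 0.28725312 × 0.21533312 = 0.371131 (base)
P(M+6) = C(4,3) × 0.53596^1 × 0.46404^3 = 4 × 0.53596 × 0.09992318 = 0.214219
Relative intensity = 0.214219 / 0.371131 × 100 = 57.72

57.72%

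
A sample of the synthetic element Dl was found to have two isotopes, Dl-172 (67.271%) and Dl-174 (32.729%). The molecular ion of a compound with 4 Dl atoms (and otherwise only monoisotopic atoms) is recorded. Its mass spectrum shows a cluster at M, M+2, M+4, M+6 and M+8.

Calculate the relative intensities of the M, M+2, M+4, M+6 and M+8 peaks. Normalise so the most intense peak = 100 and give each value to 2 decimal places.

Expanding (0.67271 + 0.32729)^4:
P(M) = 0.67271^4 = 0.204791
P(M+2) = 4 × 0.67271^3 × 0.32729^1 = 0.398544
P(M+4) = 6 × 0.67271^2 × 0.32729^2 = 0.290852
P(M+6) = 4 × 0.67271^1 × 0.32729^3 = 0.094338
P(M+8) = 0.32729^4 = 0.011474
The M+2 peak is largest (0.398544); scaling to 100 gives 51.38 : 100.00 : 72.98 : 23.67 : 2.88.

51.38 : 100.00 : 72.98 : 23.67 : 2.88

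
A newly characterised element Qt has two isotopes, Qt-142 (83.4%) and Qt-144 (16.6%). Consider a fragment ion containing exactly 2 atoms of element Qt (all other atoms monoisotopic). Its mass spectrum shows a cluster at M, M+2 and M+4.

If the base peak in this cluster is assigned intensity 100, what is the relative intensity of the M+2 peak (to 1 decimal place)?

(0.834 + 0.166)^2 gives M 0.6956, M+2 0.2769, M+4 0.0276; the largest is M.
P(M) = C(2,0) × 0.834^2 × 0.166^0 = 1 × 0.695556 × 1.0000 = 0.695556 (base)
P(M+2) = C(2,1) × 0.834^1 × 0.166^1 = 2 × 0.8340 × 0.1660 = 0.276888
Relative intensity = 0.276888 / 0.695556 × 100 = 39.8

39.8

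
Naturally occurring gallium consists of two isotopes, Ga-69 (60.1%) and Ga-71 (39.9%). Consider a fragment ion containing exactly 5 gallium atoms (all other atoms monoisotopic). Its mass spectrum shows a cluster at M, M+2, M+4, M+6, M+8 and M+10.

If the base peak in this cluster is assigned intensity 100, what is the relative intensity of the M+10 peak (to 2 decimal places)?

(0.601 + 0.399)^5 gives M 0.0784, M+2 0.2603, M+4 0.3456, M+6 0.2294, M+8 0.0762, M+10 0.0101; the largest is M+4.
P(M+4) = C(5,2) × 0.601^3 × 0.399^2 = 10 × 0.2170818 × 0.159201 = 0.345596 (base)
P(M+10) = C(5,5) × 0.601^0 × 0.399^5 = 1 × 1.0000 × 0.01011264 = 0.010113
Relative intensity = 0.010113 / 0.345596 × 100 = 2.93

2.93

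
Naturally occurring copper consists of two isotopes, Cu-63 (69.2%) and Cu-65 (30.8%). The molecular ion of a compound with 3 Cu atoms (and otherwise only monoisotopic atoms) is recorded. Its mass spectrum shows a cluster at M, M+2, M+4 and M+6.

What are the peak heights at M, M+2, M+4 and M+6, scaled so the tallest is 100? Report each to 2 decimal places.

74.89 : 100.00 : 44.51 : 6.60

Each Cu atom is independently Cu-63 (p = 0.692) or Cu-65 (q = 0.308); the cluster is the binomial expansion (p + q)^3.
P(M) = 0.692^3 = 0.331374
P(M+2) = 3 × 0.692^2 × 0.308^1 = 0.442470
P(M+4) = 3 × 0.692^1 × 0.308^2 = 0.196938
P(M+6) = 0.308^3 = 0.029218
The M+2 peak is largest (0.442470); scaling to 100 gives 74.89 : 100.00 : 44.51 : 6.60.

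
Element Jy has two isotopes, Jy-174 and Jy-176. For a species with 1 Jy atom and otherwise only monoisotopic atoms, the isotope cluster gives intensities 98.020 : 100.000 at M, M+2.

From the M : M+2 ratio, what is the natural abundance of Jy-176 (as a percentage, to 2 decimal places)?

50.50%

Let p = fractional abundance of Jy-174. I(M+2)/I(M) = [C(1,1)·p^0·(1−p)] / p^1 = 1·(1−p)/p = 100.000/98.020 = 1.0202
(1−p)/p = 1.0202/1 = 1.0202  ⇒  p = 1/(1 + 1.0202) = 0.4950
Jy-174: 49.50%, Jy-176: 50.50%.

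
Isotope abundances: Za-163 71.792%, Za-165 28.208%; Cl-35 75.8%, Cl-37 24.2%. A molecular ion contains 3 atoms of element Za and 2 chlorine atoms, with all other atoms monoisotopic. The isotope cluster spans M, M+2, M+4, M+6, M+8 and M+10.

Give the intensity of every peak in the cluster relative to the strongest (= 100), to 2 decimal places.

Element Za pattern (n=3): 0.37002252 : 0.43615982 : 0.1713728 : 0.02244486
Chlorine pattern (n=2): 0.574564 : 0.366872 : 0.058564
Convolve the two distributions (both contribute in 2-u steps):
  M: 0.37002252×0.574564 = 0.212602
  M+2: 0.37002252×0.366872 + 0.43615982×0.574564 = 0.386353
  M+4: 0.37002252×0.058564 + 0.43615982×0.366872 + 0.1713728×0.574564 = 0.280149
  M+6: 0.43615982×0.058564 + 0.1713728×0.366872 + 0.02244486×0.574564 = 0.101311
  M+8: 0.1713728×0.058564 + 0.02244486×0.366872 = 0.018271
  M+10: 0.02244486×0.058564 = 0.001314
Scale to base peak (0.386353) = 100: 55.03 : 100.00 : 72.51 : 26.22 : 4.73 : 0.34

55.03 : 100.00 : 72.51 : 26.22 : 4.73 : 0.34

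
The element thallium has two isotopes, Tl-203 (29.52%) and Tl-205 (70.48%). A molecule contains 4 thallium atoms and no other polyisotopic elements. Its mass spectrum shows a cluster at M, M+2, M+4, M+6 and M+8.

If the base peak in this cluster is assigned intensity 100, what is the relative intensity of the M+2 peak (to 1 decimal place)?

17.5

Term probabilities: M 0.0076, M+2 0.0725, M+4 0.2597, M+6 0.4134, M+8 0.2468. Base peak = M+6.
P(M+6) = C(4,3) × 0.2952^1 × 0.7048^3 = 4 × 0.2952 × 0.35010449 = 0.413403 (base)
P(M+2) = C(4,1) × 0.2952^3 × 0.7048^1 = 4 × 0.02572463 × 0.7048 = 0.072523
Relative intensity = 0.072523 / 0.413403 × 100 = 17.5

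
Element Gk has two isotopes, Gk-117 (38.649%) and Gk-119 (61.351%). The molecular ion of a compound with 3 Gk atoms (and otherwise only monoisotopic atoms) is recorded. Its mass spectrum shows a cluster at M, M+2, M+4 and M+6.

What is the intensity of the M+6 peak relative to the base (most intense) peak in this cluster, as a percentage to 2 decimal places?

52.91%

(0.38649 + 0.61351)^3 gives M 0.0577, M+2 0.2749, M+4 0.4364, M+6 0.2309; the largest is M+4.
P(M+4) = C(3,2) × 0.38649^1 × 0.61351^2 = 3 × 0.38649 × 0.37639452 = 0.436418 (base)
P(M+6) = C(3,3) × 0.38649^0 × 0.61351^3 = 1 × 1.0000 × 0.2309218 = 0.230922
Relative intensity = 0.230922 / 0.436418 × 100 = 52.91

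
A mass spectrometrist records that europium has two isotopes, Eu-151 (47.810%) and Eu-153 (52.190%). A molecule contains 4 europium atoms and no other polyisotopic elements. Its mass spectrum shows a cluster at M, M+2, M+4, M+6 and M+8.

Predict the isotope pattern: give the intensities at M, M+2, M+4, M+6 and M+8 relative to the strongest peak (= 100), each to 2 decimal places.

The 4 Eu atoms are independent, so intensities follow the terms of (0.47810 + 0.52190)^4.
P(M) = 0.47810^4 = 0.052249
P(M+2) = 4 × 0.47810^3 × 0.52190^1 = 0.228141
P(M+4) = 6 × 0.47810^2 × 0.52190^2 = 0.373563
P(M+6) = 4 × 0.47810^1 × 0.52190^3 = 0.271857
P(M+8) = 0.52190^4 = 0.074191
The M+4 peak is largest (0.373563); scaling to 100 gives 13.99 : 61.07 : 100.00 : 72.77 : 19.86.

13.99 : 61.07 : 100.00 : 72.77 : 19.86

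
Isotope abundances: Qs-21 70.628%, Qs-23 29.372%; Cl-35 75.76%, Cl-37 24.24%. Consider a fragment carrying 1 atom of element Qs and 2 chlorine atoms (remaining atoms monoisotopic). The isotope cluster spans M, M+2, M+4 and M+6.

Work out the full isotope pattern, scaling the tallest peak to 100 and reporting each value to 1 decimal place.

94.7 : 100.0 : 34.9 : 4.0

Element Qs pattern (n=1): 0.70628 : 0.29372
Chlorine pattern (n=2): 0.57395776 : 0.36728448 : 0.05875776
Convolve the two distributions (both contribute in 2-u steps):
  M: 0.70628×0.57395776 = 0.405375
  M+2: 0.70628×0.36728448 + 0.29372×0.57395776 = 0.427989
  M+4: 0.70628×0.05875776 + 0.29372×0.36728448 = 0.149378
  M+6: 0.29372×0.05875776 = 0.017258
Scale to base peak (0.427989) = 100: 94.7 : 100.0 : 34.9 : 4.0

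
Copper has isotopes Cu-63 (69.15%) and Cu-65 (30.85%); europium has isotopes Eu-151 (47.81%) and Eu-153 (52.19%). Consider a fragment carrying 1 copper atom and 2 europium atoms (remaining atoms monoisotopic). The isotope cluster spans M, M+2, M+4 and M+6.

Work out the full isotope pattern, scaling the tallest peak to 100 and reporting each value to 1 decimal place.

38.0 : 100.0 : 82.4 : 20.2

Copper pattern (n=1): 0.6915 : 0.3085
Europium pattern (n=2): 0.22857961 : 0.49904078 : 0.27237961
Convolve the two distributions (both contribute in 2-u steps):
  M: 0.6915×0.22857961 = 0.158063
  M+2: 0.6915×0.49904078 + 0.3085×0.22857961 = 0.415604
  M+4: 0.6915×0.27237961 + 0.3085×0.49904078 = 0.342305
  M+6: 0.3085×0.27237961 = 0.084029
Scale to base peak (0.415604) = 100: 38.0 : 100.0 : 82.4 : 20.2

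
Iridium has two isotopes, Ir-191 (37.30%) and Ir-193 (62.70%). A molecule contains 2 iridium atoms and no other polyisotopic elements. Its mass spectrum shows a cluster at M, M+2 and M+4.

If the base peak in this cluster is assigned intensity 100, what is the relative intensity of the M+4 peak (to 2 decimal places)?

84.05

Term probabilities: M 0.1391, M+2 0.4677, M+4 0.3931. Base peak = M+2.
P(M+2) = C(2,1) × 0.3730^1 × 0.6270^1 = 2 × 0.3730 × 0.6270 = 0.467742 (base)
P(M+4) = C(2,2) × 0.3730^0 × 0.6270^2 = 1 × 1.0000 × 0.393129 = 0.393129
Relative intensity = 0.393129 / 0.467742 × 100 = 84.05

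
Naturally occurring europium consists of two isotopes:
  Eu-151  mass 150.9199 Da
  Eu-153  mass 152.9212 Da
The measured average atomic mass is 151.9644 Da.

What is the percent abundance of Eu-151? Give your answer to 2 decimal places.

47.81%

Writing the weighted mean with unknown fraction x of Eu-151:
150.9199·x + 152.9212·(1 − x) = 151.9644
(150.9199 − 152.9212)·x = 151.9644 − 152.9212
x = -0.9568 / -2.0013 = 0.47809 → 47.81% Eu-151, 52.19% Eu-153.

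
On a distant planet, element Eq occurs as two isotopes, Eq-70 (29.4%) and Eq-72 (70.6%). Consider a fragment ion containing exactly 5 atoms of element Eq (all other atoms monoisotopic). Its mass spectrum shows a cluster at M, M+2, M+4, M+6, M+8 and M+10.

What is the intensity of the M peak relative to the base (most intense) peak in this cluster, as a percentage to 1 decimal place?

(0.294 + 0.706)^5 gives M 0.0022, M+2 0.0264, M+4 0.1267, M+6 0.3042, M+8 0.3652, M+10 0.1754; the largest is M+8.
P(M+8) = C(5,4) × 0.294^1 × 0.706^4 = 5 × 0.2940 × 0.24843845 = 0.365205 (base)
P(M) = C(5,0) × 0.294^5 × 0.706^0 = 1 × 0.00219653 × 1.0000 = 0.002197
Relative intensity = 0.002197 / 0.365205 × 100 = 0.6

0.6%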